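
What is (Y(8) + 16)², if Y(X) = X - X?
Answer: 256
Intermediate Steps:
Y(X) = 0
(Y(8) + 16)² = (0 + 16)² = 16² = 256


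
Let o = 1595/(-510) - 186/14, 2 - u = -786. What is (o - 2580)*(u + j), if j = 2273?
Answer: -5674601179/714 ≈ -7.9476e+6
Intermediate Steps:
u = 788 (u = 2 - 1*(-786) = 2 + 786 = 788)
o = -11719/714 (o = 1595*(-1/510) - 186*1/14 = -319/102 - 93/7 = -11719/714 ≈ -16.413)
(o - 2580)*(u + j) = (-11719/714 - 2580)*(788 + 2273) = -1853839/714*3061 = -5674601179/714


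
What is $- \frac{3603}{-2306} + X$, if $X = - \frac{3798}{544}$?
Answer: $- \frac{1699539}{313616} \approx -5.4192$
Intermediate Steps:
$X = - \frac{1899}{272}$ ($X = \left(-3798\right) \frac{1}{544} = - \frac{1899}{272} \approx -6.9816$)
$- \frac{3603}{-2306} + X = - \frac{3603}{-2306} - \frac{1899}{272} = \left(-3603\right) \left(- \frac{1}{2306}\right) - \frac{1899}{272} = \frac{3603}{2306} - \frac{1899}{272} = - \frac{1699539}{313616}$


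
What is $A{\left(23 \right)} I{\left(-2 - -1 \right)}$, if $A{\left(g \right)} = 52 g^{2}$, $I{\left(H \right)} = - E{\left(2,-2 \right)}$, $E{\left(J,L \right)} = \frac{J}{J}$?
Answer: $-27508$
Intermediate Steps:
$E{\left(J,L \right)} = 1$
$I{\left(H \right)} = -1$ ($I{\left(H \right)} = \left(-1\right) 1 = -1$)
$A{\left(23 \right)} I{\left(-2 - -1 \right)} = 52 \cdot 23^{2} \left(-1\right) = 52 \cdot 529 \left(-1\right) = 27508 \left(-1\right) = -27508$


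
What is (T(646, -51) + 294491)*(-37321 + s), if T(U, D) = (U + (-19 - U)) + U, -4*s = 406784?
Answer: -41026419006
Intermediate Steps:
s = -101696 (s = -¼*406784 = -101696)
T(U, D) = -19 + U
(T(646, -51) + 294491)*(-37321 + s) = ((-19 + 646) + 294491)*(-37321 - 101696) = (627 + 294491)*(-139017) = 295118*(-139017) = -41026419006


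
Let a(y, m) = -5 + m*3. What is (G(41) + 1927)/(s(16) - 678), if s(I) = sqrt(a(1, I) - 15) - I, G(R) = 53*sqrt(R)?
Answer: -668669/240804 - 18391*sqrt(41)/240804 - 1927*sqrt(7)/240804 - 53*sqrt(287)/240804 ≈ -3.2907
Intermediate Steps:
a(y, m) = -5 + 3*m
s(I) = sqrt(-20 + 3*I) - I (s(I) = sqrt((-5 + 3*I) - 15) - I = sqrt(-20 + 3*I) - I)
(G(41) + 1927)/(s(16) - 678) = (53*sqrt(41) + 1927)/((sqrt(-20 + 3*16) - 1*16) - 678) = (1927 + 53*sqrt(41))/((sqrt(-20 + 48) - 16) - 678) = (1927 + 53*sqrt(41))/((sqrt(28) - 16) - 678) = (1927 + 53*sqrt(41))/((2*sqrt(7) - 16) - 678) = (1927 + 53*sqrt(41))/((-16 + 2*sqrt(7)) - 678) = (1927 + 53*sqrt(41))/(-694 + 2*sqrt(7))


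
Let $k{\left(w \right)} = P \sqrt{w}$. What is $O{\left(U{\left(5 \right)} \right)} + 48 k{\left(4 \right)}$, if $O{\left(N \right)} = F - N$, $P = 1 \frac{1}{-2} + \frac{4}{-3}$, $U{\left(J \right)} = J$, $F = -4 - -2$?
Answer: $-183$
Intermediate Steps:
$F = -2$ ($F = -4 + 2 = -2$)
$P = - \frac{11}{6}$ ($P = 1 \left(- \frac{1}{2}\right) + 4 \left(- \frac{1}{3}\right) = - \frac{1}{2} - \frac{4}{3} = - \frac{11}{6} \approx -1.8333$)
$O{\left(N \right)} = -2 - N$
$k{\left(w \right)} = - \frac{11 \sqrt{w}}{6}$
$O{\left(U{\left(5 \right)} \right)} + 48 k{\left(4 \right)} = \left(-2 - 5\right) + 48 \left(- \frac{11 \sqrt{4}}{6}\right) = \left(-2 - 5\right) + 48 \left(\left(- \frac{11}{6}\right) 2\right) = -7 + 48 \left(- \frac{11}{3}\right) = -7 - 176 = -183$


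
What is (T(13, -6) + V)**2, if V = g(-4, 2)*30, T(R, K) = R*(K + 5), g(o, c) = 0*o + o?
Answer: 17689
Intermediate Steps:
g(o, c) = o (g(o, c) = 0 + o = o)
T(R, K) = R*(5 + K)
V = -120 (V = -4*30 = -120)
(T(13, -6) + V)**2 = (13*(5 - 6) - 120)**2 = (13*(-1) - 120)**2 = (-13 - 120)**2 = (-133)**2 = 17689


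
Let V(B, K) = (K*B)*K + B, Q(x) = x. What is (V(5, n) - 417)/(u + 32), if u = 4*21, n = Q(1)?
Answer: -407/116 ≈ -3.5086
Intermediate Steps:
n = 1
u = 84
V(B, K) = B + B*K² (V(B, K) = (B*K)*K + B = B*K² + B = B + B*K²)
(V(5, n) - 417)/(u + 32) = (5*(1 + 1²) - 417)/(84 + 32) = (5*(1 + 1) - 417)/116 = (5*2 - 417)*(1/116) = (10 - 417)*(1/116) = -407*1/116 = -407/116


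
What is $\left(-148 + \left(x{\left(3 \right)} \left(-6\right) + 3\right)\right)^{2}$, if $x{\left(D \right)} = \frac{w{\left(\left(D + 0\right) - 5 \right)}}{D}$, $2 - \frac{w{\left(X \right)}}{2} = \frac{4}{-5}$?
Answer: $\frac{609961}{25} \approx 24398.0$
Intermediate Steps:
$w{\left(X \right)} = \frac{28}{5}$ ($w{\left(X \right)} = 4 - 2 \frac{4}{-5} = 4 - 2 \cdot 4 \left(- \frac{1}{5}\right) = 4 - - \frac{8}{5} = 4 + \frac{8}{5} = \frac{28}{5}$)
$x{\left(D \right)} = \frac{28}{5 D}$
$\left(-148 + \left(x{\left(3 \right)} \left(-6\right) + 3\right)\right)^{2} = \left(-148 + \left(\frac{28}{5 \cdot 3} \left(-6\right) + 3\right)\right)^{2} = \left(-148 + \left(\frac{28}{5} \cdot \frac{1}{3} \left(-6\right) + 3\right)\right)^{2} = \left(-148 + \left(\frac{28}{15} \left(-6\right) + 3\right)\right)^{2} = \left(-148 + \left(- \frac{56}{5} + 3\right)\right)^{2} = \left(-148 - \frac{41}{5}\right)^{2} = \left(- \frac{781}{5}\right)^{2} = \frac{609961}{25}$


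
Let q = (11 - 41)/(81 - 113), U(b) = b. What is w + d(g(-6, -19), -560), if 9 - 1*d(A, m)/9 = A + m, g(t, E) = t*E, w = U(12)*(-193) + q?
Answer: 28479/16 ≈ 1779.9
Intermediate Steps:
q = 15/16 (q = -30/(-32) = -30*(-1/32) = 15/16 ≈ 0.93750)
w = -37041/16 (w = 12*(-193) + 15/16 = -2316 + 15/16 = -37041/16 ≈ -2315.1)
g(t, E) = E*t
d(A, m) = 81 - 9*A - 9*m (d(A, m) = 81 - 9*(A + m) = 81 + (-9*A - 9*m) = 81 - 9*A - 9*m)
w + d(g(-6, -19), -560) = -37041/16 + (81 - (-171)*(-6) - 9*(-560)) = -37041/16 + (81 - 9*114 + 5040) = -37041/16 + (81 - 1026 + 5040) = -37041/16 + 4095 = 28479/16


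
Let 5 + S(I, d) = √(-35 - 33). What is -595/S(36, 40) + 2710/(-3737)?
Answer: 10865545/347541 + 1190*I*√17/93 ≈ 31.264 + 52.758*I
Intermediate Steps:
S(I, d) = -5 + 2*I*√17 (S(I, d) = -5 + √(-35 - 33) = -5 + √(-68) = -5 + 2*I*√17)
-595/S(36, 40) + 2710/(-3737) = -595/(-5 + 2*I*√17) + 2710/(-3737) = -595/(-5 + 2*I*√17) + 2710*(-1/3737) = -595/(-5 + 2*I*√17) - 2710/3737 = -2710/3737 - 595/(-5 + 2*I*√17)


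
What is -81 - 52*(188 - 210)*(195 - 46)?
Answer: 170375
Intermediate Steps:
-81 - 52*(188 - 210)*(195 - 46) = -81 - (-1144)*149 = -81 - 52*(-3278) = -81 + 170456 = 170375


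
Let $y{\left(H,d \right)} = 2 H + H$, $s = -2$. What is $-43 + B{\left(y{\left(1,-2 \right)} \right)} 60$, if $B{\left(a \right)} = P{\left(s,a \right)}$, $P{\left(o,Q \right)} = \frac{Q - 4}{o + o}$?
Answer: $-28$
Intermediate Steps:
$y{\left(H,d \right)} = 3 H$
$P{\left(o,Q \right)} = \frac{-4 + Q}{2 o}$
$B{\left(a \right)} = 1 - \frac{a}{4}$ ($B{\left(a \right)} = \frac{-4 + a}{2 \left(-2\right)} = \frac{1}{2} \left(- \frac{1}{2}\right) \left(-4 + a\right) = 1 - \frac{a}{4}$)
$-43 + B{\left(y{\left(1,-2 \right)} \right)} 60 = -43 + \left(1 - \frac{3 \cdot 1}{4}\right) 60 = -43 + \left(1 - \frac{3}{4}\right) 60 = -43 + \frac{1}{4} \cdot 60 = -43 + 15 = -28$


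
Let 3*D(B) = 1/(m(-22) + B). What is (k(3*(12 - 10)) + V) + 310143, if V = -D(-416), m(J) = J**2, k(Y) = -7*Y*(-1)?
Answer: 63277739/204 ≈ 3.1019e+5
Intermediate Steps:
k(Y) = 7*Y
D(B) = 1/(3*(484 + B)) (D(B) = 1/(3*((-22)**2 + B)) = 1/(3*(484 + B)))
V = -1/204 (V = -1/(3*(484 - 416)) = -1/(3*68) = -1*1/204 = -1/204 ≈ -0.0049020)
(k(3*(12 - 10)) + V) + 310143 = (7*(3*(12 - 10)) - 1/204) + 310143 = (7*(3*2) - 1/204) + 310143 = (7*6 - 1/204) + 310143 = (42 - 1/204) + 310143 = 8567/204 + 310143 = 63277739/204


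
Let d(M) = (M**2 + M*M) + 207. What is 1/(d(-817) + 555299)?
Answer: 1/1890484 ≈ 5.2896e-7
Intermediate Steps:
d(M) = 207 + 2*M**2 (d(M) = (M**2 + M**2) + 207 = 2*M**2 + 207 = 207 + 2*M**2)
1/(d(-817) + 555299) = 1/((207 + 2*(-817)**2) + 555299) = 1/((207 + 2*667489) + 555299) = 1/((207 + 1334978) + 555299) = 1/(1335185 + 555299) = 1/1890484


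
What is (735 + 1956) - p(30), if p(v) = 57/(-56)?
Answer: 150753/56 ≈ 2692.0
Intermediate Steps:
p(v) = -57/56 (p(v) = 57*(-1/56) = -57/56)
(735 + 1956) - p(30) = (735 + 1956) - 1*(-57/56) = 2691 + 57/56 = 150753/56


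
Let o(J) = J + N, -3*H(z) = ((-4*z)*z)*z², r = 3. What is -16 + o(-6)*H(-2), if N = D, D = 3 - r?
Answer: -144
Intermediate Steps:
D = 0 (D = 3 - 1*3 = 3 - 3 = 0)
H(z) = 4*z⁴/3 (H(z) = -(-4*z)*z*z²/3 = -(-4*z²)*z²/3 = -(-4)*z⁴/3 = 4*z⁴/3)
N = 0
o(J) = J (o(J) = J + 0 = J)
-16 + o(-6)*H(-2) = -16 - 8*(-2)⁴ = -16 - 8*16 = -16 - 6*64/3 = -16 - 128 = -144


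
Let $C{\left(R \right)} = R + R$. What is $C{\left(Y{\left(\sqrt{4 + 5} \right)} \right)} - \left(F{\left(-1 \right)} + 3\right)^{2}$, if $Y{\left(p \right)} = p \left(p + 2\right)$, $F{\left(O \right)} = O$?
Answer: $26$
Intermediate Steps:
$Y{\left(p \right)} = p \left(2 + p\right)$
$C{\left(R \right)} = 2 R$
$C{\left(Y{\left(\sqrt{4 + 5} \right)} \right)} - \left(F{\left(-1 \right)} + 3\right)^{2} = 2 \sqrt{4 + 5} \left(2 + \sqrt{4 + 5}\right) - \left(-1 + 3\right)^{2} = 2 \sqrt{9} \left(2 + \sqrt{9}\right) - 2^{2} = 2 \cdot 3 \left(2 + 3\right) - 4 = 2 \cdot 3 \cdot 5 - 4 = 2 \cdot 15 - 4 = 30 - 4 = 26$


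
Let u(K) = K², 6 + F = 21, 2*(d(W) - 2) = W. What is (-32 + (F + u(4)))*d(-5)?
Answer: ½ ≈ 0.50000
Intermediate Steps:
d(W) = 2 + W/2
F = 15 (F = -6 + 21 = 15)
(-32 + (F + u(4)))*d(-5) = (-32 + (15 + 4²))*(2 + (½)*(-5)) = (-32 + (15 + 16))*(2 - 5/2) = (-32 + 31)*(-½) = -1*(-½) = ½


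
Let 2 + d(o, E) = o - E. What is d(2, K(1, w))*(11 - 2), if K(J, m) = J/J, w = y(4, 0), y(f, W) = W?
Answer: -9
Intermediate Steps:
w = 0
K(J, m) = 1
d(o, E) = -2 + o - E (d(o, E) = -2 + (o - E) = -2 + o - E)
d(2, K(1, w))*(11 - 2) = (-2 + 2 - 1*1)*(11 - 2) = (-2 + 2 - 1)*9 = -1*9 = -9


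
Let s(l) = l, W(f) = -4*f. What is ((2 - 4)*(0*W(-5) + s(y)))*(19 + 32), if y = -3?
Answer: 306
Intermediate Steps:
((2 - 4)*(0*W(-5) + s(y)))*(19 + 32) = ((2 - 4)*(0*(-4*(-5)) - 3))*(19 + 32) = -2*(0*20 - 3)*51 = -2*(0 - 3)*51 = -2*(-3)*51 = 6*51 = 306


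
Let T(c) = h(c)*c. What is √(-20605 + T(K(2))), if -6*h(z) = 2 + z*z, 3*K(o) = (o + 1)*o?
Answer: I*√20607 ≈ 143.55*I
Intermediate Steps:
K(o) = o*(1 + o)/3 (K(o) = ((o + 1)*o)/3 = ((1 + o)*o)/3 = (o*(1 + o))/3 = o*(1 + o)/3)
h(z) = -⅓ - z²/6 (h(z) = -(2 + z*z)/6 = -(2 + z²)/6 = -⅓ - z²/6)
T(c) = c*(-⅓ - c²/6) (T(c) = (-⅓ - c²/6)*c = c*(-⅓ - c²/6))
√(-20605 + T(K(2))) = √(-20605 - (⅓)*2*(1 + 2)*(2 + ((⅓)*2*(1 + 2))²)/6) = √(-20605 - (⅓)*2*3*(2 + ((⅓)*2*3)²)/6) = √(-20605 - ⅙*2*(2 + 2²)) = √(-20605 - ⅙*2*(2 + 4)) = √(-20605 - ⅙*2*6) = √(-20605 - 2) = √(-20607) = I*√20607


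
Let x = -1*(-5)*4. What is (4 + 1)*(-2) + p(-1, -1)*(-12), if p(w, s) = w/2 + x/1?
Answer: -244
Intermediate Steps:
x = 20 (x = 5*4 = 20)
p(w, s) = 20 + w/2 (p(w, s) = w/2 + 20/1 = w*(½) + 20*1 = w/2 + 20 = 20 + w/2)
(4 + 1)*(-2) + p(-1, -1)*(-12) = (4 + 1)*(-2) + (20 + (½)*(-1))*(-12) = 5*(-2) + (20 - ½)*(-12) = -10 + (39/2)*(-12) = -10 - 234 = -244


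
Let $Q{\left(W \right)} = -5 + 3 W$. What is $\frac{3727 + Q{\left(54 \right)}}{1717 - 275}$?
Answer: $\frac{1942}{721} \approx 2.6935$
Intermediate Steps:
$\frac{3727 + Q{\left(54 \right)}}{1717 - 275} = \frac{3727 + \left(-5 + 3 \cdot 54\right)}{1717 - 275} = \frac{3727 + \left(-5 + 162\right)}{1442} = \left(3727 + 157\right) \frac{1}{1442} = 3884 \cdot \frac{1}{1442} = \frac{1942}{721}$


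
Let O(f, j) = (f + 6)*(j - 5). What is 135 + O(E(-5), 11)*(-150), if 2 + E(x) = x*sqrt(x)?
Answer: -3465 + 4500*I*sqrt(5) ≈ -3465.0 + 10062.0*I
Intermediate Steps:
E(x) = -2 + x**(3/2) (E(x) = -2 + x*sqrt(x) = -2 + x**(3/2))
O(f, j) = (-5 + j)*(6 + f) (O(f, j) = (6 + f)*(-5 + j) = (-5 + j)*(6 + f))
135 + O(E(-5), 11)*(-150) = 135 + (-30 - 5*(-2 + (-5)**(3/2)) + 6*11 + (-2 + (-5)**(3/2))*11)*(-150) = 135 + (-30 - 5*(-2 - 5*I*sqrt(5)) + 66 + (-2 - 5*I*sqrt(5))*11)*(-150) = 135 + (-30 + (10 + 25*I*sqrt(5)) + 66 + (-22 - 55*I*sqrt(5)))*(-150) = 135 + (24 - 30*I*sqrt(5))*(-150) = 135 + (-3600 + 4500*I*sqrt(5)) = -3465 + 4500*I*sqrt(5)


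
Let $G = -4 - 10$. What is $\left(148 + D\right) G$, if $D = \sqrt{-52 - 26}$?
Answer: $-2072 - 14 i \sqrt{78} \approx -2072.0 - 123.64 i$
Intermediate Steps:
$D = i \sqrt{78}$ ($D = \sqrt{-78} = i \sqrt{78} \approx 8.8318 i$)
$G = -14$ ($G = -4 - 10 = -14$)
$\left(148 + D\right) G = \left(148 + i \sqrt{78}\right) \left(-14\right) = -2072 - 14 i \sqrt{78}$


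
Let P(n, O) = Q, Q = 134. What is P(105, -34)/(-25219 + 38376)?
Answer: 134/13157 ≈ 0.010185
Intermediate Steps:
P(n, O) = 134
P(105, -34)/(-25219 + 38376) = 134/(-25219 + 38376) = 134/13157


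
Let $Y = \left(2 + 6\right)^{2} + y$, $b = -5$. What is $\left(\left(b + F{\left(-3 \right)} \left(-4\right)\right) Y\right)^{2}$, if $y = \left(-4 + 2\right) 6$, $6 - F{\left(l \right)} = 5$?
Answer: $219024$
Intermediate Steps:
$F{\left(l \right)} = 1$ ($F{\left(l \right)} = 6 - 5 = 1$)
$y = -12$ ($y = \left(-2\right) 6 = -12$)
$Y = 52$ ($Y = \left(2 + 6\right)^{2} - 12 = 8^{2} - 12 = 64 - 12 = 52$)
$\left(\left(b + F{\left(-3 \right)} \left(-4\right)\right) Y\right)^{2} = \left(\left(-5 + 1 \left(-4\right)\right) 52\right)^{2} = \left(\left(-5 - 4\right) 52\right)^{2} = \left(\left(-9\right) 52\right)^{2} = \left(-468\right)^{2} = 219024$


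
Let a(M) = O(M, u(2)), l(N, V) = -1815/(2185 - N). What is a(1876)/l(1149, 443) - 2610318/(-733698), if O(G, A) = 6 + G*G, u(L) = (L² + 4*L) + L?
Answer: -148617593564207/73981215 ≈ -2.0089e+6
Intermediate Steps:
u(L) = L² + 5*L
O(G, A) = 6 + G²
a(M) = 6 + M²
a(1876)/l(1149, 443) - 2610318/(-733698) = (6 + 1876²)/((1815/(-2185 + 1149))) - 2610318/(-733698) = (6 + 3519376)/((1815/(-1036))) - 2610318*(-1/733698) = 3519382/((1815*(-1/1036))) + 435053/122283 = 3519382/(-1815/1036) + 435053/122283 = 3519382*(-1036/1815) + 435053/122283 = -3646079752/1815 + 435053/122283 = -148617593564207/73981215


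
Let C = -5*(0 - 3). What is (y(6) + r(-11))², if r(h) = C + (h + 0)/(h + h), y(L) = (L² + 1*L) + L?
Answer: 16129/4 ≈ 4032.3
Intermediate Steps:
C = 15 (C = -5*(-3) = 15)
y(L) = L² + 2*L (y(L) = (L² + L) + L = (L + L²) + L = L² + 2*L)
r(h) = 31/2 (r(h) = 15 + (h + 0)/(h + h) = 15 + h/((2*h)) = 15 + h*(1/(2*h)) = 15 + ½ = 31/2)
(y(6) + r(-11))² = (6*(2 + 6) + 31/2)² = (6*8 + 31/2)² = (48 + 31/2)² = (127/2)² = 16129/4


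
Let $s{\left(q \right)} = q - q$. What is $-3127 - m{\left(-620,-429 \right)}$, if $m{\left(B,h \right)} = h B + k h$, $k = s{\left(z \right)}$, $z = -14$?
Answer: $-269107$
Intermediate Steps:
$s{\left(q \right)} = 0$
$k = 0$
$m{\left(B,h \right)} = B h$ ($m{\left(B,h \right)} = h B + 0 h = B h + 0 = B h$)
$-3127 - m{\left(-620,-429 \right)} = -3127 - \left(-620\right) \left(-429\right) = -3127 - 265980 = -269107$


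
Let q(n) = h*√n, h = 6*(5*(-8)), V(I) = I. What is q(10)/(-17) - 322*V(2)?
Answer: -644 + 240*√10/17 ≈ -599.36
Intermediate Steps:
h = -240 (h = 6*(-40) = -240)
q(n) = -240*√n
q(10)/(-17) - 322*V(2) = -240*√10/(-17) - 322*2 = -240*√10*(-1/17) - 644 = 240*√10/17 - 644 = -644 + 240*√10/17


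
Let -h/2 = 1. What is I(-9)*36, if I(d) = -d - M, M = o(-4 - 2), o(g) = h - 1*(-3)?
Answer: 288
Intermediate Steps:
h = -2 (h = -2*1 = -2)
o(g) = 1 (o(g) = -2 - 1*(-3) = -2 + 3 = 1)
M = 1
I(d) = -1 - d (I(d) = -d - 1*1 = -d - 1 = -1 - d)
I(-9)*36 = (-1 - 1*(-9))*36 = (-1 + 9)*36 = 8*36 = 288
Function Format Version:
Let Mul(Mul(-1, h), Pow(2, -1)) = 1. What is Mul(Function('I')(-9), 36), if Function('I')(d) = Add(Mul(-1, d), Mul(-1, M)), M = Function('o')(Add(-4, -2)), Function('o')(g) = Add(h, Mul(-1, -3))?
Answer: 288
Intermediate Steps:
h = -2 (h = Mul(-2, 1) = -2)
Function('o')(g) = 1 (Function('o')(g) = Add(-2, Mul(-1, -3)) = Add(-2, 3) = 1)
M = 1
Function('I')(d) = Add(-1, Mul(-1, d)) (Function('I')(d) = Add(Mul(-1, d), Mul(-1, 1)) = Add(Mul(-1, d), -1) = Add(-1, Mul(-1, d)))
Mul(Function('I')(-9), 36) = Mul(Add(-1, Mul(-1, -9)), 36) = Mul(Add(-1, 9), 36) = Mul(8, 36) = 288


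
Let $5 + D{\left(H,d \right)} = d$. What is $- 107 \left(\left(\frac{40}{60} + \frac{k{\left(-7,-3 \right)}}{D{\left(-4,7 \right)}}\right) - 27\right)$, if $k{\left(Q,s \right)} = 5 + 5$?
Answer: $\frac{6848}{3} \approx 2282.7$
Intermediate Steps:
$k{\left(Q,s \right)} = 10$
$D{\left(H,d \right)} = -5 + d$
$- 107 \left(\left(\frac{40}{60} + \frac{k{\left(-7,-3 \right)}}{D{\left(-4,7 \right)}}\right) - 27\right) = - 107 \left(\left(\frac{40}{60} + \frac{10}{-5 + 7}\right) - 27\right) = - 107 \left(\left(40 \cdot \frac{1}{60} + \frac{10}{2}\right) - 27\right) = - 107 \left(\left(\frac{2}{3} + 10 \cdot \frac{1}{2}\right) - 27\right) = - 107 \left(\left(\frac{2}{3} + 5\right) - 27\right) = - 107 \left(\frac{17}{3} - 27\right) = \left(-107\right) \left(- \frac{64}{3}\right) = \frac{6848}{3}$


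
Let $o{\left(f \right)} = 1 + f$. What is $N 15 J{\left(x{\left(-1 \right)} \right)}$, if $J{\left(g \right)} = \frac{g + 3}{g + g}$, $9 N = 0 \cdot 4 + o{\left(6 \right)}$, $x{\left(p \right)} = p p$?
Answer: $\frac{70}{3} \approx 23.333$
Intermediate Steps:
$x{\left(p \right)} = p^{2}$
$N = \frac{7}{9}$ ($N = \frac{0 \cdot 4 + \left(1 + 6\right)}{9} = \frac{0 + 7}{9} = \frac{1}{9} \cdot 7 = \frac{7}{9} \approx 0.77778$)
$J{\left(g \right)} = \frac{3 + g}{2 g}$
$N 15 J{\left(x{\left(-1 \right)} \right)} = \frac{7}{9} \cdot 15 \frac{3 + \left(-1\right)^{2}}{2 \left(-1\right)^{2}} = \frac{35 \frac{3 + 1}{2 \cdot 1}}{3} = \frac{35 \cdot \frac{1}{2} \cdot 1 \cdot 4}{3} = \frac{35}{3} \cdot 2 = \frac{70}{3}$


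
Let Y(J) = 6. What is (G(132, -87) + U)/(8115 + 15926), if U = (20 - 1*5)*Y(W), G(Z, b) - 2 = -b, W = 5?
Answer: 179/24041 ≈ 0.0074456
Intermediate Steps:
G(Z, b) = 2 - b
U = 90 (U = (20 - 1*5)*6 = (20 - 5)*6 = 15*6 = 90)
(G(132, -87) + U)/(8115 + 15926) = ((2 - 1*(-87)) + 90)/(8115 + 15926) = ((2 + 87) + 90)/24041 = (89 + 90)*(1/24041) = 179*(1/24041) = 179/24041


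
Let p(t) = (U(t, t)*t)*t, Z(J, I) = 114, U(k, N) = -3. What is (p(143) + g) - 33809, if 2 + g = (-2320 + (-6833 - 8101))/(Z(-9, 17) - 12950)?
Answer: -610715417/6418 ≈ -95157.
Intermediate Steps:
g = -4209/6418 (g = -2 + (-2320 + (-6833 - 8101))/(114 - 12950) = -2 + (-2320 - 14934)/(-12836) = -2 - 17254*(-1/12836) = -2 + 8627/6418 = -4209/6418 ≈ -0.65581)
p(t) = -3*t**2 (p(t) = (-3*t)*t = -3*t**2)
(p(143) + g) - 33809 = (-3*143**2 - 4209/6418) - 33809 = (-3*20449 - 4209/6418) - 33809 = (-61347 - 4209/6418) - 33809 = -393729255/6418 - 33809 = -610715417/6418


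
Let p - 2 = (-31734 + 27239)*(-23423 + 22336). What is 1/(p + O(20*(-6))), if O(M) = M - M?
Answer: 1/4886067 ≈ 2.0466e-7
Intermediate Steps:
O(M) = 0
p = 4886067 (p = 2 + (-31734 + 27239)*(-23423 + 22336) = 2 - 4495*(-1087) = 2 + 4886065 = 4886067)
1/(p + O(20*(-6))) = 1/(4886067 + 0) = 1/4886067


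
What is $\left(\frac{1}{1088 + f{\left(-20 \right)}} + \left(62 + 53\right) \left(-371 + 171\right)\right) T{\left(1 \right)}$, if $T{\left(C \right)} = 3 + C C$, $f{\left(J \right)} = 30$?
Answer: $- \frac{51427998}{559} \approx -92000.0$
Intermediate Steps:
$T{\left(C \right)} = 3 + C^{2}$
$\left(\frac{1}{1088 + f{\left(-20 \right)}} + \left(62 + 53\right) \left(-371 + 171\right)\right) T{\left(1 \right)} = \left(\frac{1}{1088 + 30} + \left(62 + 53\right) \left(-371 + 171\right)\right) \left(3 + 1^{2}\right) = \left(\frac{1}{1118} + 115 \left(-200\right)\right) \left(3 + 1\right) = \left(\frac{1}{1118} - 23000\right) 4 = \left(- \frac{25713999}{1118}\right) 4 = - \frac{51427998}{559}$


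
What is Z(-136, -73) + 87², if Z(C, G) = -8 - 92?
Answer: 7469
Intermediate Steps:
Z(C, G) = -100
Z(-136, -73) + 87² = -100 + 87² = -100 + 7569 = 7469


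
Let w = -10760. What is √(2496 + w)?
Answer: 2*I*√2066 ≈ 90.906*I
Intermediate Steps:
√(2496 + w) = √(2496 - 10760) = √(-8264) = 2*I*√2066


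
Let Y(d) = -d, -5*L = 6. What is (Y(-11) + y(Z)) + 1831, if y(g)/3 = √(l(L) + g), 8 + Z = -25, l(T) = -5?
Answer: 1842 + 3*I*√38 ≈ 1842.0 + 18.493*I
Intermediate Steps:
L = -6/5 (L = -⅕*6 = -6/5 ≈ -1.2000)
Z = -33 (Z = -8 - 25 = -33)
y(g) = 3*√(-5 + g)
(Y(-11) + y(Z)) + 1831 = (-1*(-11) + 3*√(-5 - 33)) + 1831 = (11 + 3*√(-38)) + 1831 = (11 + 3*(I*√38)) + 1831 = (11 + 3*I*√38) + 1831 = 1842 + 3*I*√38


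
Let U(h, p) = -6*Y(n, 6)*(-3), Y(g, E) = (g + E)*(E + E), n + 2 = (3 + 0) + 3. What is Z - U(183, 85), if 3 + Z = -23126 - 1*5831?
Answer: -31120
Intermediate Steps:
n = 4 (n = -2 + ((3 + 0) + 3) = -2 + (3 + 3) = -2 + 6 = 4)
Y(g, E) = 2*E*(E + g) (Y(g, E) = (E + g)*(2*E) = 2*E*(E + g))
U(h, p) = 2160 (U(h, p) = -12*6*(6 + 4)*(-3) = -12*6*10*(-3) = -6*120*(-3) = -720*(-3) = 2160)
Z = -28960 (Z = -3 + (-23126 - 1*5831) = -3 + (-23126 - 5831) = -3 - 28957 = -28960)
Z - U(183, 85) = -28960 - 1*2160 = -28960 - 2160 = -31120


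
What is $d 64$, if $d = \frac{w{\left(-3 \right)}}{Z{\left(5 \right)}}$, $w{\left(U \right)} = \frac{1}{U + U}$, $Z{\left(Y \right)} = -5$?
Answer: $\frac{32}{15} \approx 2.1333$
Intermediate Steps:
$w{\left(U \right)} = \frac{1}{2 U}$
$d = \frac{1}{30}$ ($d = \frac{\frac{1}{2} \frac{1}{-3}}{-5} = \frac{1}{2} \left(- \frac{1}{3}\right) \left(- \frac{1}{5}\right) = \left(- \frac{1}{6}\right) \left(- \frac{1}{5}\right) = \frac{1}{30} \approx 0.033333$)
$d 64 = \frac{1}{30} \cdot 64 = \frac{32}{15}$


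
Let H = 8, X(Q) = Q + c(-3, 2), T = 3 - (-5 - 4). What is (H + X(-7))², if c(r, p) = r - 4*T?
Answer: 2500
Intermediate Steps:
T = 12 (T = 3 - 1*(-9) = 3 + 9 = 12)
c(r, p) = -48 + r (c(r, p) = r - 4*12 = r - 48 = -48 + r)
X(Q) = -51 + Q (X(Q) = Q + (-48 - 3) = Q - 51 = -51 + Q)
(H + X(-7))² = (8 + (-51 - 7))² = (8 - 58)² = (-50)² = 2500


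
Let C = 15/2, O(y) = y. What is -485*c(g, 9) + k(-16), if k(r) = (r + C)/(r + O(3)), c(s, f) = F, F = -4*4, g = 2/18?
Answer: 201777/26 ≈ 7760.7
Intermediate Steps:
g = 1/9 (g = 2*(1/18) = 1/9 ≈ 0.11111)
F = -16
c(s, f) = -16
C = 15/2 (C = 15*(1/2) = 15/2 ≈ 7.5000)
k(r) = (15/2 + r)/(3 + r) (k(r) = (r + 15/2)/(r + 3) = (15/2 + r)/(3 + r))
-485*c(g, 9) + k(-16) = -485*(-16) + (15/2 - 16)/(3 - 16) = 7760 - 17/2/(-13) = 7760 - 1/13*(-17/2) = 7760 + 17/26 = 201777/26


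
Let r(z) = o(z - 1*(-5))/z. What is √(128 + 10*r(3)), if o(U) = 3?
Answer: √138 ≈ 11.747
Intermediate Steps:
r(z) = 3/z
√(128 + 10*r(3)) = √(128 + 10*(3/3)) = √(128 + 10*(3*(⅓))) = √(128 + 10*1) = √(128 + 10) = √138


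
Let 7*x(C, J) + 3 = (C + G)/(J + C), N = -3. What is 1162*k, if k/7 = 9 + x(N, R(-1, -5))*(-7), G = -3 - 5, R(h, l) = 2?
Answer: 8134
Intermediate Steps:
G = -8
x(C, J) = -3/7 + (-8 + C)/(7*(C + J)) (x(C, J) = -3/7 + ((C - 8)/(J + C))/7 = -3/7 + ((-8 + C)/(C + J))/7 = -3/7 + (-8 + C)/(7*(C + J)))
k = 7 (k = 7*(9 + ((-8 - 3*2 - 2*(-3))/(7*(-3 + 2)))*(-7)) = 7*(9 + ((1/7)*(-8 - 6 + 6)/(-1))*(-7)) = 7*(9 + ((1/7)*(-1)*(-8))*(-7)) = 7*(9 + (8/7)*(-7)) = 7*(9 - 8) = 7*1 = 7)
1162*k = 1162*7 = 8134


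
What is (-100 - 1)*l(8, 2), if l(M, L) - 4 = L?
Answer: -606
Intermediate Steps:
l(M, L) = 4 + L
(-100 - 1)*l(8, 2) = (-100 - 1)*(4 + 2) = -101*6 = -606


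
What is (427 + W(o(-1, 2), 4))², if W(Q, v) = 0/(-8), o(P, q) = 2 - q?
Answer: 182329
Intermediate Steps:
W(Q, v) = 0 (W(Q, v) = 0*(-⅛) = 0)
(427 + W(o(-1, 2), 4))² = (427 + 0)² = 427² = 182329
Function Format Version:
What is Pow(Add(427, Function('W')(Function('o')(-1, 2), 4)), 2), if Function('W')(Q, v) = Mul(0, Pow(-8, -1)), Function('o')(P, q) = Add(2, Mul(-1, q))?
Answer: 182329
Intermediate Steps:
Function('W')(Q, v) = 0 (Function('W')(Q, v) = Mul(0, Rational(-1, 8)) = 0)
Pow(Add(427, Function('W')(Function('o')(-1, 2), 4)), 2) = Pow(Add(427, 0), 2) = Pow(427, 2) = 182329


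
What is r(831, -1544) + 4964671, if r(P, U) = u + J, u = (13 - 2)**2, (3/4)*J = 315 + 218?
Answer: 14896508/3 ≈ 4.9655e+6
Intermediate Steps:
J = 2132/3 (J = 4*(315 + 218)/3 = (4/3)*533 = 2132/3 ≈ 710.67)
u = 121 (u = 11**2 = 121)
r(P, U) = 2495/3 (r(P, U) = 121 + 2132/3 = 2495/3)
r(831, -1544) + 4964671 = 2495/3 + 4964671 = 14896508/3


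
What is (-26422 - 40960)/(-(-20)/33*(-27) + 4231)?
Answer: -105886/6623 ≈ -15.988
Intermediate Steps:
(-26422 - 40960)/(-(-20)/33*(-27) + 4231) = -67382/(-(-20)/33*(-27) + 4231) = -67382/(-2*(-10/33)*(-27) + 4231) = -67382/((20/33)*(-27) + 4231) = -67382/(-180/11 + 4231) = -67382/46361/11 = -67382*11/46361 = -105886/6623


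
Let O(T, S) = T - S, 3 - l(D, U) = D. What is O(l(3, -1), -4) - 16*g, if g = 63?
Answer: -1004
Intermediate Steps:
l(D, U) = 3 - D
O(l(3, -1), -4) - 16*g = ((3 - 1*3) - 1*(-4)) - 16*63 = ((3 - 3) + 4) - 1008 = (0 + 4) - 1008 = 4 - 1008 = -1004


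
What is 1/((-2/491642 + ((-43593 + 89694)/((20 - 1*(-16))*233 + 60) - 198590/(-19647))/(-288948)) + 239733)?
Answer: 357252177278278656/85645136194755956953633 ≈ 4.1713e-6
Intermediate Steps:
1/((-2/491642 + ((-43593 + 89694)/((20 - 1*(-16))*233 + 60) - 198590/(-19647))/(-288948)) + 239733) = 1/((-2*1/491642 + (46101/((20 + 16)*233 + 60) - 198590*(-1/19647))*(-1/288948)) + 239733) = 1/((-1/245821 + (46101/(36*233 + 60) + 198590/19647)*(-1/288948)) + 239733) = 1/((-1/245821 + (46101/(8388 + 60) + 198590/19647)*(-1/288948)) + 239733) = 1/((-1/245821 + (46101/8448 + 198590/19647)*(-1/288948)) + 239733) = 1/((-1/245821 + (46101*(1/8448) + 198590/19647)*(-1/288948)) + 239733) = 1/((-1/245821 + (1397/256 + 198590/19647)*(-1/288948)) + 239733) = 1/((-1/245821 + (78285899/5029632)*(-1/288948)) + 239733) = 1/((-1/245821 - 78285899/1453302107136) + 239733) = 1/(-20697620085215/357252177278278656 + 239733) = 1/(85645136194755956953633/357252177278278656) = 357252177278278656/85645136194755956953633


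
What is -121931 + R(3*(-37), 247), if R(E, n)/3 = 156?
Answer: -121463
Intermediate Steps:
R(E, n) = 468 (R(E, n) = 3*156 = 468)
-121931 + R(3*(-37), 247) = -121931 + 468 = -121463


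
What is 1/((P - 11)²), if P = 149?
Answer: 1/19044 ≈ 5.2510e-5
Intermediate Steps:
1/((P - 11)²) = 1/((149 - 11)²) = 1/(138²) = 1/19044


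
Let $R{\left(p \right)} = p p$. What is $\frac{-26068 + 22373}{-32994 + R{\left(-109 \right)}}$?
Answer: $\frac{3695}{21113} \approx 0.17501$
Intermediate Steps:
$R{\left(p \right)} = p^{2}$
$\frac{-26068 + 22373}{-32994 + R{\left(-109 \right)}} = \frac{-26068 + 22373}{-32994 + \left(-109\right)^{2}} = - \frac{3695}{-32994 + 11881} = - \frac{3695}{-21113} = \left(-3695\right) \left(- \frac{1}{21113}\right) = \frac{3695}{21113}$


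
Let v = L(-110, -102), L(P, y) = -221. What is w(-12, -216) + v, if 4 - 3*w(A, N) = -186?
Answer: -473/3 ≈ -157.67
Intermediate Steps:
w(A, N) = 190/3 (w(A, N) = 4/3 - ⅓*(-186) = 4/3 + 62 = 190/3)
v = -221
w(-12, -216) + v = 190/3 - 221 = -473/3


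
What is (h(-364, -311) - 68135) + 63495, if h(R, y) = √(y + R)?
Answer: -4640 + 15*I*√3 ≈ -4640.0 + 25.981*I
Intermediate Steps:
h(R, y) = √(R + y)
(h(-364, -311) - 68135) + 63495 = (√(-364 - 311) - 68135) + 63495 = (√(-675) - 68135) + 63495 = (15*I*√3 - 68135) + 63495 = (-68135 + 15*I*√3) + 63495 = -4640 + 15*I*√3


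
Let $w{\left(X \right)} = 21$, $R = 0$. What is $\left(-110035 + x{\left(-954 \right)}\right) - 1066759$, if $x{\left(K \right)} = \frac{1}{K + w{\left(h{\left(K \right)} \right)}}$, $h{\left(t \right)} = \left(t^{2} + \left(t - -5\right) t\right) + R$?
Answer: $- \frac{1097948803}{933} \approx -1.1768 \cdot 10^{6}$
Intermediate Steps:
$h{\left(t \right)} = t^{2} + t \left(5 + t\right)$ ($h{\left(t \right)} = \left(t^{2} + \left(t - -5\right) t\right) + 0 = \left(t^{2} + \left(t + 5\right) t\right) + 0 = \left(t^{2} + \left(5 + t\right) t\right) + 0 = \left(t^{2} + t \left(5 + t\right)\right) + 0 = t^{2} + t \left(5 + t\right)$)
$x{\left(K \right)} = \frac{1}{21 + K}$ ($x{\left(K \right)} = \frac{1}{K + 21} = \frac{1}{21 + K}$)
$\left(-110035 + x{\left(-954 \right)}\right) - 1066759 = \left(-110035 + \frac{1}{21 - 954}\right) - 1066759 = \left(-110035 + \frac{1}{-933}\right) - 1066759 = \left(-110035 - \frac{1}{933}\right) - 1066759 = - \frac{102662656}{933} - 1066759 = - \frac{1097948803}{933}$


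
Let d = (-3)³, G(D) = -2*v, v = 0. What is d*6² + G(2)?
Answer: -972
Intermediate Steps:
G(D) = 0 (G(D) = -2*0 = 0)
d = -27
d*6² + G(2) = -27*6² + 0 = -27*36 + 0 = -972 + 0 = -972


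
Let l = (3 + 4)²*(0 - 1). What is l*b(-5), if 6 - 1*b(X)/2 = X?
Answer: -1078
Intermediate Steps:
b(X) = 12 - 2*X
l = -49 (l = 7²*(-1) = 49*(-1) = -49)
l*b(-5) = -49*(12 - 2*(-5)) = -49*(12 + 10) = -49*22 = -1078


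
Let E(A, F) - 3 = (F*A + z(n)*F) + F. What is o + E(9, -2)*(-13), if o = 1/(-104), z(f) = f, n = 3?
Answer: 31095/104 ≈ 298.99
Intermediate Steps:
o = -1/104 ≈ -0.0096154
E(A, F) = 3 + 4*F + A*F (E(A, F) = 3 + ((F*A + 3*F) + F) = 3 + ((A*F + 3*F) + F) = 3 + ((3*F + A*F) + F) = 3 + (4*F + A*F) = 3 + 4*F + A*F)
o + E(9, -2)*(-13) = -1/104 + (3 + 4*(-2) + 9*(-2))*(-13) = -1/104 + (3 - 8 - 18)*(-13) = -1/104 - 23*(-13) = -1/104 + 299 = 31095/104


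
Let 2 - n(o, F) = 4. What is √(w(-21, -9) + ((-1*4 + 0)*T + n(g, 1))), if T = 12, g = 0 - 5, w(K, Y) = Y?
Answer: I*√59 ≈ 7.6811*I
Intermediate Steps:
g = -5
n(o, F) = -2 (n(o, F) = 2 - 1*4 = 2 - 4 = -2)
√(w(-21, -9) + ((-1*4 + 0)*T + n(g, 1))) = √(-9 + ((-1*4 + 0)*12 - 2)) = √(-9 + ((-4 + 0)*12 - 2)) = √(-9 + (-4*12 - 2)) = √(-9 + (-48 - 2)) = √(-9 - 50) = √(-59) = I*√59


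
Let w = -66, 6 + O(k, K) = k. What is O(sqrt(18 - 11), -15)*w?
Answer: 396 - 66*sqrt(7) ≈ 221.38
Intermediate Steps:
O(k, K) = -6 + k
O(sqrt(18 - 11), -15)*w = (-6 + sqrt(18 - 11))*(-66) = (-6 + sqrt(7))*(-66) = 396 - 66*sqrt(7)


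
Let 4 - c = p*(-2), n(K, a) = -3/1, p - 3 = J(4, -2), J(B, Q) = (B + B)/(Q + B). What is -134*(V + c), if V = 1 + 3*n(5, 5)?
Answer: -1340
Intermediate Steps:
J(B, Q) = 2*B/(B + Q) (J(B, Q) = (2*B)/(B + Q) = 2*B/(B + Q))
p = 7 (p = 3 + 2*4/(4 - 2) = 3 + 2*4/2 = 3 + 2*4*(1/2) = 3 + 4 = 7)
n(K, a) = -3 (n(K, a) = -3*1 = -3)
V = -8 (V = 1 + 3*(-3) = 1 - 9 = -8)
c = 18 (c = 4 - 7*(-2) = 4 - 1*(-14) = 4 + 14 = 18)
-134*(V + c) = -134*(-8 + 18) = -134*10 = -1340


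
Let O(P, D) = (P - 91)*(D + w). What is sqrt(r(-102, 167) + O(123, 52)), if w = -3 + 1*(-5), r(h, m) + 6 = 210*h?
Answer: I*sqrt(20018) ≈ 141.48*I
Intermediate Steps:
r(h, m) = -6 + 210*h
w = -8 (w = -3 - 5 = -8)
O(P, D) = (-91 + P)*(-8 + D) (O(P, D) = (P - 91)*(D - 8) = (-91 + P)*(-8 + D))
sqrt(r(-102, 167) + O(123, 52)) = sqrt((-6 + 210*(-102)) + (728 - 91*52 - 8*123 + 52*123)) = sqrt((-6 - 21420) + (728 - 4732 - 984 + 6396)) = sqrt(-21426 + 1408) = sqrt(-20018) = I*sqrt(20018)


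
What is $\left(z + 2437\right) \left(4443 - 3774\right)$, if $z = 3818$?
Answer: $4184595$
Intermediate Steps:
$\left(z + 2437\right) \left(4443 - 3774\right) = \left(3818 + 2437\right) \left(4443 - 3774\right) = 6255 \cdot 669 = 4184595$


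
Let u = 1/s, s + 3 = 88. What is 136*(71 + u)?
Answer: 48288/5 ≈ 9657.6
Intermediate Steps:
s = 85 (s = -3 + 88 = 85)
u = 1/85 ≈ 0.011765
136*(71 + u) = 136*(71 + 1/85) = 136*(6036/85) = 48288/5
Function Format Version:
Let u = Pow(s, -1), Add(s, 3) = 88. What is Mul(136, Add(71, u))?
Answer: Rational(48288, 5) ≈ 9657.6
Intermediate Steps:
s = 85 (s = Add(-3, 88) = 85)
u = Rational(1, 85) (u = Pow(85, -1) = Rational(1, 85) ≈ 0.011765)
Mul(136, Add(71, u)) = Mul(136, Add(71, Rational(1, 85))) = Mul(136, Rational(6036, 85)) = Rational(48288, 5)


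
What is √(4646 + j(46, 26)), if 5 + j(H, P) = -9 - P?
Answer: 7*√94 ≈ 67.868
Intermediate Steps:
j(H, P) = -14 - P (j(H, P) = -5 + (-9 - P) = -14 - P)
√(4646 + j(46, 26)) = √(4646 + (-14 - 1*26)) = √(4646 + (-14 - 26)) = √(4646 - 40) = √4606 = 7*√94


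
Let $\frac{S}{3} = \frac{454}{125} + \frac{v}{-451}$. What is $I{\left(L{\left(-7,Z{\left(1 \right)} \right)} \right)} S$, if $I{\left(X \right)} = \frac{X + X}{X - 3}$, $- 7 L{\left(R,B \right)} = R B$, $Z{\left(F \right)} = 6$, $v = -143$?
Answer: $\frac{242868}{5125} \approx 47.389$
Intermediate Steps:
$L{\left(R,B \right)} = - \frac{B R}{7}$ ($L{\left(R,B \right)} = - \frac{R B}{7} = - \frac{B R}{7}$)
$I{\left(X \right)} = \frac{2 X}{-3 + X}$
$S = \frac{60717}{5125}$ ($S = 3 \left(\frac{454}{125} - \frac{143}{-451}\right) = 3 \left(454 \cdot \frac{1}{125} - - \frac{13}{41}\right) = 3 \left(\frac{454}{125} + \frac{13}{41}\right) = 3 \cdot \frac{20239}{5125} = \frac{60717}{5125} \approx 11.847$)
$I{\left(L{\left(-7,Z{\left(1 \right)} \right)} \right)} S = \frac{2 \left(\left(- \frac{1}{7}\right) 6 \left(-7\right)\right)}{-3 - \frac{6}{7} \left(-7\right)} \frac{60717}{5125} = 2 \cdot 6 \frac{1}{-3 + 6} \cdot \frac{60717}{5125} = 2 \cdot 6 \cdot \frac{1}{3} \cdot \frac{60717}{5125} = 4 \cdot \frac{60717}{5125} = \frac{242868}{5125}$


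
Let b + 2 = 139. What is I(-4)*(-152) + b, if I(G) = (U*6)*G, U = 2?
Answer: 7433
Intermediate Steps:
b = 137 (b = -2 + 139 = 137)
I(G) = 12*G (I(G) = (2*6)*G = 12*G)
I(-4)*(-152) + b = (12*(-4))*(-152) + 137 = -48*(-152) + 137 = 7296 + 137 = 7433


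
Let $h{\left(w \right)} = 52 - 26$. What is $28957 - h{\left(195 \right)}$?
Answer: $28931$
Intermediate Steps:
$h{\left(w \right)} = 26$
$28957 - h{\left(195 \right)} = 28957 - 26 = 28931$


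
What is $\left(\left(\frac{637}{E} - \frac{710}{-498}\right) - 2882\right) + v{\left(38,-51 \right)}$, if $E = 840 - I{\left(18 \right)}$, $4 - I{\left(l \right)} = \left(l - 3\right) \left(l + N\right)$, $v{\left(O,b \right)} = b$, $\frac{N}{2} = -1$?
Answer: $- \frac{785280499}{267924} \approx -2931.0$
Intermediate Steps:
$N = -2$ ($N = 2 \left(-1\right) = -2$)
$I{\left(l \right)} = 4 - \left(-3 + l\right) \left(-2 + l\right)$ ($I{\left(l \right)} = 4 - \left(l - 3\right) \left(l - 2\right) = 4 - \left(-3 + l\right) \left(-2 + l\right)$)
$E = 1076$ ($E = 840 - \left(-2 - 18^{2} + 5 \cdot 18\right) = 840 - \left(-2 - 324 + 90\right) = 840 - -236 = 840 + 236 = 1076$)
$\left(\left(\frac{637}{E} - \frac{710}{-498}\right) - 2882\right) + v{\left(38,-51 \right)} = \left(\left(\frac{637}{1076} - \frac{710}{-498}\right) - 2882\right) - 51 = \left(\left(637 \cdot \frac{1}{1076} - - \frac{355}{249}\right) - 2882\right) - 51 = \left(\left(\frac{637}{1076} + \frac{355}{249}\right) - 2882\right) - 51 = \left(\frac{540593}{267924} - 2882\right) - 51 = - \frac{771616375}{267924} - 51 = - \frac{785280499}{267924}$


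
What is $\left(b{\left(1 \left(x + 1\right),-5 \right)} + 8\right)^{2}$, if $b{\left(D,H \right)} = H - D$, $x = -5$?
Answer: $49$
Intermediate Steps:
$\left(b{\left(1 \left(x + 1\right),-5 \right)} + 8\right)^{2} = \left(\left(-5 - 1 \left(-5 + 1\right)\right) + 8\right)^{2} = \left(\left(-5 - 1 \left(-4\right)\right) + 8\right)^{2} = \left(\left(-5 - -4\right) + 8\right)^{2} = \left(\left(-5 + 4\right) + 8\right)^{2} = \left(-1 + 8\right)^{2} = 7^{2} = 49$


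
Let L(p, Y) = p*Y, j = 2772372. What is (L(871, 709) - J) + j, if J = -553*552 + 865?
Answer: 3694302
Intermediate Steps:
L(p, Y) = Y*p
J = -304391 (J = -305256 + 865 = -304391)
(L(871, 709) - J) + j = (709*871 - 1*(-304391)) + 2772372 = (617539 + 304391) + 2772372 = 921930 + 2772372 = 3694302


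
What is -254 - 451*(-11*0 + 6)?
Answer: -2960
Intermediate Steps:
-254 - 451*(-11*0 + 6) = -254 - 451*(0 + 6) = -254 - 451*6 = -254 - 2706 = -2960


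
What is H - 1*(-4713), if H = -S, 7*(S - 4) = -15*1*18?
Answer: 33233/7 ≈ 4747.6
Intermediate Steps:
S = -242/7 (S = 4 + (-15*1*18)/7 = 4 + (-15*18)/7 = 4 + (⅐)*(-270) = 4 - 270/7 = -242/7 ≈ -34.571)
H = 242/7 (H = -1*(-242/7) = 242/7 ≈ 34.571)
H - 1*(-4713) = 242/7 - 1*(-4713) = 242/7 + 4713 = 33233/7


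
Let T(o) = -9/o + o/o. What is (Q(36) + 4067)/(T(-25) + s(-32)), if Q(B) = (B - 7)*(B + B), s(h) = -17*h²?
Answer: -153875/435166 ≈ -0.35360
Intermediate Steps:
T(o) = 1 - 9/o (T(o) = -9/o + 1 = 1 - 9/o)
Q(B) = 2*B*(-7 + B) (Q(B) = (-7 + B)*(2*B) = 2*B*(-7 + B))
(Q(36) + 4067)/(T(-25) + s(-32)) = (2*36*(-7 + 36) + 4067)/((-9 - 25)/(-25) - 17*(-32)²) = (2*36*29 + 4067)/(-1/25*(-34) - 17*1024) = (2088 + 4067)/(34/25 - 17408) = 6155/(-435166/25) = 6155*(-25/435166) = -153875/435166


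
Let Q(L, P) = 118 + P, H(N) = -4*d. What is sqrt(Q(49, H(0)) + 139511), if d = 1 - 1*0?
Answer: 5*sqrt(5585) ≈ 373.66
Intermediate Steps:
d = 1 (d = 1 + 0 = 1)
H(N) = -4 (H(N) = -4*1 = -4)
sqrt(Q(49, H(0)) + 139511) = sqrt((118 - 4) + 139511) = sqrt(114 + 139511) = sqrt(139625) = 5*sqrt(5585)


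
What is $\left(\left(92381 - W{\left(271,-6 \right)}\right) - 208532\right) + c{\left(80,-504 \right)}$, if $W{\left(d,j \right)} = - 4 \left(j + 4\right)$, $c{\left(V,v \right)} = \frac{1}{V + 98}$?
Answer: $- \frac{20676301}{178} \approx -1.1616 \cdot 10^{5}$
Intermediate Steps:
$c{\left(V,v \right)} = \frac{1}{98 + V}$
$W{\left(d,j \right)} = -16 - 4 j$ ($W{\left(d,j \right)} = - 4 \left(4 + j\right) = -16 - 4 j$)
$\left(\left(92381 - W{\left(271,-6 \right)}\right) - 208532\right) + c{\left(80,-504 \right)} = \left(\left(92381 - \left(-16 - -24\right)\right) - 208532\right) + \frac{1}{98 + 80} = \left(\left(92381 - \left(-16 + 24\right)\right) - 208532\right) + \frac{1}{178} = \left(\left(92381 - 8\right) - 208532\right) + \frac{1}{178} = \left(92373 - 208532\right) + \frac{1}{178} = -116159 + \frac{1}{178} = - \frac{20676301}{178}$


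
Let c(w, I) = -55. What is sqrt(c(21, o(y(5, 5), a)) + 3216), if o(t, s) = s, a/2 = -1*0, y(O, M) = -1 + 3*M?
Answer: sqrt(3161) ≈ 56.223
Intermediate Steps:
a = 0 (a = 2*(-1*0) = 2*0 = 0)
sqrt(c(21, o(y(5, 5), a)) + 3216) = sqrt(-55 + 3216) = sqrt(3161)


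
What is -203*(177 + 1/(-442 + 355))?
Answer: -107786/3 ≈ -35929.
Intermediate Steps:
-203*(177 + 1/(-442 + 355)) = -203*(177 + 1/(-87)) = -203*(177 - 1/87) = -203*15398/87 = -107786/3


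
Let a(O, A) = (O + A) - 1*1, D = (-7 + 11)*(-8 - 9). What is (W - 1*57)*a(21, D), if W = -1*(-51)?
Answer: 288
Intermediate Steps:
W = 51
D = -68 (D = 4*(-17) = -68)
a(O, A) = -1 + A + O (a(O, A) = (A + O) - 1 = -1 + A + O)
(W - 1*57)*a(21, D) = (51 - 1*57)*(-1 - 68 + 21) = (51 - 57)*(-48) = -6*(-48) = 288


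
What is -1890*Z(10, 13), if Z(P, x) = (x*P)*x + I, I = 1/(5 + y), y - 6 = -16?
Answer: -3193722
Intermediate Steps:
y = -10 (y = 6 - 16 = -10)
I = -1/5 (I = 1/(5 - 10) = 1/(-5) = -1/5 ≈ -0.20000)
Z(P, x) = -1/5 + P*x**2 (Z(P, x) = (x*P)*x - 1/5 = (P*x)*x - 1/5 = P*x**2 - 1/5 = -1/5 + P*x**2)
-1890*Z(10, 13) = -1890*(-1/5 + 10*13**2) = -1890*(-1/5 + 10*169) = -1890*(-1/5 + 1690) = -1890*8449/5 = -3193722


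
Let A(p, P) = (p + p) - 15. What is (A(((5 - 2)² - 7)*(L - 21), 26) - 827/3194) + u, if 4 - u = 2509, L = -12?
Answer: -8471315/3194 ≈ -2652.3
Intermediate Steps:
u = -2505 (u = 4 - 1*2509 = 4 - 2509 = -2505)
A(p, P) = -15 + 2*p (A(p, P) = 2*p - 15 = -15 + 2*p)
(A(((5 - 2)² - 7)*(L - 21), 26) - 827/3194) + u = ((-15 + 2*(((5 - 2)² - 7)*(-12 - 21))) - 827/3194) - 2505 = ((-15 + 2*((3² - 7)*(-33))) - 827*1/3194) - 2505 = ((-15 + 2*((9 - 7)*(-33))) - 827/3194) - 2505 = ((-15 + 2*(2*(-33))) - 827/3194) - 2505 = ((-15 + 2*(-66)) - 827/3194) - 2505 = ((-15 - 132) - 827/3194) - 2505 = (-147 - 827/3194) - 2505 = -470345/3194 - 2505 = -8471315/3194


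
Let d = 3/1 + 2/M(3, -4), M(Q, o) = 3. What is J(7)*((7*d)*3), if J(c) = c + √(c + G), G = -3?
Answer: 693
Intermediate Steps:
d = 11/3 (d = 3/1 + 2/3 = 3*1 + 2*(⅓) = 3 + ⅔ = 11/3 ≈ 3.6667)
J(c) = c + √(-3 + c) (J(c) = c + √(c - 3) = c + √(-3 + c))
J(7)*((7*d)*3) = (7 + √(-3 + 7))*((7*(11/3))*3) = (7 + √4)*((77/3)*3) = (7 + 2)*77 = 9*77 = 693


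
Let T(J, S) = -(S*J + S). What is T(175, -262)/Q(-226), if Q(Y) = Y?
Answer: -23056/113 ≈ -204.04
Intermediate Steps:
T(J, S) = -S - J*S (T(J, S) = -(J*S + S) = -(S + J*S) = -S - J*S)
T(175, -262)/Q(-226) = -1*(-262)*(1 + 175)/(-226) = -1*(-262)*176*(-1/226) = 46112*(-1/226) = -23056/113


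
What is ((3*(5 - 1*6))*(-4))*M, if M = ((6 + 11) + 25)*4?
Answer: 2016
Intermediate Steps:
M = 168 (M = (17 + 25)*4 = 42*4 = 168)
((3*(5 - 1*6))*(-4))*M = ((3*(5 - 1*6))*(-4))*168 = ((3*(5 - 6))*(-4))*168 = ((3*(-1))*(-4))*168 = -3*(-4)*168 = 12*168 = 2016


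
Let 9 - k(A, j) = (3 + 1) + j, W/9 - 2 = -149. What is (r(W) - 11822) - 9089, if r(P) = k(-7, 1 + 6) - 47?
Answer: -20960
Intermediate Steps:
W = -1323 (W = 18 + 9*(-149) = 18 - 1341 = -1323)
k(A, j) = 5 - j (k(A, j) = 9 - ((3 + 1) + j) = 9 - (4 + j) = 9 + (-4 - j) = 5 - j)
r(P) = -49 (r(P) = (5 - (1 + 6)) - 47 = (5 - 1*7) - 47 = (5 - 7) - 47 = -2 - 47 = -49)
(r(W) - 11822) - 9089 = (-49 - 11822) - 9089 = -11871 - 9089 = -20960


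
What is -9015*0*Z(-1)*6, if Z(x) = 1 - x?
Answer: 0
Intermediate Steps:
-9015*0*Z(-1)*6 = -9015*0*(1 - 1*(-1))*6 = -9015*0*(1 + 1)*6 = -9015*0*2*6 = -0*6 = -9015*0 = 0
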